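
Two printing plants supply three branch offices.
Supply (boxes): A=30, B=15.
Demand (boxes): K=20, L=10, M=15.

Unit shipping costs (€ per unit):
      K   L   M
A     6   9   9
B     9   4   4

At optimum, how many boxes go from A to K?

20

Solving gives:
  A–K: 20 × €6 = €120
  A–L: 10 × €9 = €90
  B–M: 15 × €4 = €60
Total cost = €270.
So A→K carries 20 boxes.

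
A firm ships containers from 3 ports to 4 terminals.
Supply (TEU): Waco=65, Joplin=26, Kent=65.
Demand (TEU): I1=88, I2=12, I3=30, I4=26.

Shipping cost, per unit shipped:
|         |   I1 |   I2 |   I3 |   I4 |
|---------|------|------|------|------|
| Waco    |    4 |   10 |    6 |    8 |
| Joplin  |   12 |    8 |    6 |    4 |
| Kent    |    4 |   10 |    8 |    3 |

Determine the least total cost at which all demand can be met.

One minimum-cost allocation:
  Waco->I1: 49 × 4 = 196
  Waco->I3: 16 × 6 = 96
  Joplin->I2: 12 × 8 = 96
  Joplin->I3: 14 × 6 = 84
  Kent->I1: 39 × 4 = 156
  Kent->I4: 26 × 3 = 78
Total = 196 + 96 + 96 + 84 + 156 + 78 = 706.

706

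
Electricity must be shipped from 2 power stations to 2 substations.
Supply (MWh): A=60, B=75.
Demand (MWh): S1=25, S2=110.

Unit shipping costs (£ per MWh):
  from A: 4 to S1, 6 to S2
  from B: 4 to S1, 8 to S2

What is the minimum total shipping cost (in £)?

860

An optimal shipping plan:
  A->S2: 60 × £6 = £360
  B->S1: 25 × £4 = £100
  B->S2: 50 × £8 = £400
Total = 360 + 100 + 400 = £860.
(Supply check: A ships 60; B ships 75.)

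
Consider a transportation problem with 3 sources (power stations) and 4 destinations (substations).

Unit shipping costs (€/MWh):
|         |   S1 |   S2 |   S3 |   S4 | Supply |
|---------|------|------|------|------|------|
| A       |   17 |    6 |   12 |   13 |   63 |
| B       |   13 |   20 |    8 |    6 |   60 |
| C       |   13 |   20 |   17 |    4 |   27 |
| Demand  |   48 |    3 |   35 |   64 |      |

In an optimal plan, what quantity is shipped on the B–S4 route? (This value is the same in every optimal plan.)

37

The minimum-cost plan:
  A to S1: 25 × €17 = €425
  A to S2: 3 × €6 = €18
  A to S3: 35 × €12 = €420
  B to S1: 23 × €13 = €299
  B to S4: 37 × €6 = €222
  C to S4: 27 × €4 = €108
Total cost = €1492.
So B→S4 carries 37 MWh.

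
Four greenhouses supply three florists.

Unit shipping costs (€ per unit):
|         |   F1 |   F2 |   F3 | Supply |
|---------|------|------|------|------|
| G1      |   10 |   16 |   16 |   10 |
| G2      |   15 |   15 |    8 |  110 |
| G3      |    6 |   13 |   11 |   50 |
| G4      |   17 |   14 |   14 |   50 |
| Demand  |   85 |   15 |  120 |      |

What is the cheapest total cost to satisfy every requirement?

2055

An optimal shipping plan:
  G1 to F1: 10 bunches
  G2 to F3: 110 bunches
  G3 to F1: 50 bunches
  G4 to F1: 25 bunches
  G4 to F2: 15 bunches
  G4 to F3: 10 bunches
Total cost = €2055.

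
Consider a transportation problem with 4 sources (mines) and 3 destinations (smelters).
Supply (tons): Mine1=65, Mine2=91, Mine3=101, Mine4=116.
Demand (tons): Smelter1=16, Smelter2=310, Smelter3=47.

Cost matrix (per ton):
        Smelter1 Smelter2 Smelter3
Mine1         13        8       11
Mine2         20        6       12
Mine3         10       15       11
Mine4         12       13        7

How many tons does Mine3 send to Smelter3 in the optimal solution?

0

The minimum-cost plan:
  Mine1->Smelter2: 65 × 8 = 520
  Mine2->Smelter2: 91 × 6 = 546
  Mine3->Smelter1: 16 × 10 = 160
  Mine3->Smelter2: 85 × 15 = 1275
  Mine4->Smelter2: 69 × 13 = 897
  Mine4->Smelter3: 47 × 7 = 329
Total cost = 3727.
The route Mine3→Smelter3 is not used.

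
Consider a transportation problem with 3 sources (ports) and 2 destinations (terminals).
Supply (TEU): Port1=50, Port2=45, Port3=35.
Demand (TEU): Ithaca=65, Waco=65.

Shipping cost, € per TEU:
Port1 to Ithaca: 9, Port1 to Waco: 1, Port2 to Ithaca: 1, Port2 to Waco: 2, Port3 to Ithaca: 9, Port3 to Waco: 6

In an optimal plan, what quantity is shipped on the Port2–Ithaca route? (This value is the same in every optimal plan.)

Solving gives:
  Port1 to Waco: 50 × €1 = €50
  Port2 to Ithaca: 45 × €1 = €45
  Port3 to Ithaca: 20 × €9 = €180
  Port3 to Waco: 15 × €6 = €90
Total cost = €365.
So Port2→Ithaca carries 45 TEU.

45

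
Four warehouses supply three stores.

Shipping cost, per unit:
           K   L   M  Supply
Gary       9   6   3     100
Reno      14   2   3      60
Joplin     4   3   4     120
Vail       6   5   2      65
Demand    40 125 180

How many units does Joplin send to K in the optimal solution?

40

Optimal shipments:
  Gary→M: 100 units
  Reno→L: 45 units
  Reno→M: 15 units
  Joplin→K: 40 units
  Joplin→L: 80 units
  Vail→M: 65 units
Total cost = 965.
So Joplin→K carries 40 units.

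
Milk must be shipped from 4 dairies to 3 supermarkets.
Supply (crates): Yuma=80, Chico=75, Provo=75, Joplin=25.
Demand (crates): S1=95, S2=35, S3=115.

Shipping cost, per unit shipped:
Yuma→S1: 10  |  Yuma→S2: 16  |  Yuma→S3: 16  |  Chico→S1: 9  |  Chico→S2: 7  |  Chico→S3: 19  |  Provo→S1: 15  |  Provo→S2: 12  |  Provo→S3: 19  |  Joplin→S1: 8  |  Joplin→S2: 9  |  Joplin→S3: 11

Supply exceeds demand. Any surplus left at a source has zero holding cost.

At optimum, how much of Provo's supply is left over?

Minimum-cost shipments:
  Yuma->S1: 55 crates
  Yuma->S3: 25 crates
  Chico->S1: 40 crates
  Chico->S2: 35 crates
  Provo->S3: 65 crates
  Joplin->S3: 25 crates
Total cost = 3065.
Provo ships 65 of its 75, leaving 10.

10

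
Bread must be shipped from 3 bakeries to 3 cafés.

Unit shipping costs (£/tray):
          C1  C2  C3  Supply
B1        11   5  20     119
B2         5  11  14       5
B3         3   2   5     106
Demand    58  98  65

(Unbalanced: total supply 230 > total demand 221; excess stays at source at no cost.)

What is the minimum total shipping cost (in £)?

1095

A cheapest plan:
  B1->C1: 12 × £11 = £132
  B1->C2: 98 × £5 = £490
  B2->C1: 5 × £5 = £25
  B3->C1: 41 × £3 = £123
  B3->C3: 65 × £5 = £325
Total = 132 + 490 + 25 + 123 + 325 = £1095.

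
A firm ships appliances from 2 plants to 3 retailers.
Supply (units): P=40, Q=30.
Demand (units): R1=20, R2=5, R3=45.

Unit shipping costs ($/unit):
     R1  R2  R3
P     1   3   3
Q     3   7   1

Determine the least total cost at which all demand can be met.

110

A cheapest plan:
  P→R1: 20 × $1 = $20
  P→R2: 5 × $3 = $15
  P→R3: 15 × $3 = $45
  Q→R3: 30 × $1 = $30
Total = 20 + 15 + 45 + 30 = $110.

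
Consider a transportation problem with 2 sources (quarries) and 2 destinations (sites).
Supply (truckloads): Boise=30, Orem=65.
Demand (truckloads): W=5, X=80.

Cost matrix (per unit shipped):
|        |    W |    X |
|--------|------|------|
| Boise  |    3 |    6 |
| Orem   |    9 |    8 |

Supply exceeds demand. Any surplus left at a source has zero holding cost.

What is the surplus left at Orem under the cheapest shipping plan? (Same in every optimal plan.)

An optimal plan:
  Boise–W: 5 × 3 = 15
  Boise–X: 25 × 6 = 150
  Orem–X: 55 × 8 = 440
Total cost = 605.
Orem ships 55 of its 65, leaving 10.

10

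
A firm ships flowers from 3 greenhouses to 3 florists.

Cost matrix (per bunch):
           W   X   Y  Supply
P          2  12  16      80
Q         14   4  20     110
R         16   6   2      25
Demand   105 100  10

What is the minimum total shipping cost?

An optimal shipping plan:
  P→W: 80 bunches
  Q→W: 10 bunches
  Q→X: 100 bunches
  R→W: 15 bunches
  R→Y: 10 bunches
Total cost = 960.

960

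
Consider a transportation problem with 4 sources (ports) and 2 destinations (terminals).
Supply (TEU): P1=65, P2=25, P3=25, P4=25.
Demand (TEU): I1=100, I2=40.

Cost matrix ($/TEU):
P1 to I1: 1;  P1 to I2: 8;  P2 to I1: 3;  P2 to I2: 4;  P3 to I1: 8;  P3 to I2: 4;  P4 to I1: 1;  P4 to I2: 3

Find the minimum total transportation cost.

An optimal shipping plan:
  P1–I1: 65 TEU
  P2–I1: 10 TEU
  P2–I2: 15 TEU
  P3–I2: 25 TEU
  P4–I1: 25 TEU
Total cost = $280.
(Supply check: P1 ships 65; P2 ships 25; P3 ships 25; P4 ships 25.)

280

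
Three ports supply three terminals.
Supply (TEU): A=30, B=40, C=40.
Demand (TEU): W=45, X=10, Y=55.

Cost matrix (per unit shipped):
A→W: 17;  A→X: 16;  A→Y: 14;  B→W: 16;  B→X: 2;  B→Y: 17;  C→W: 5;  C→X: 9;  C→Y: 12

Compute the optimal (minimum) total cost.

Optimal allocation:
  A→Y: 30 × 14 = 420
  B→W: 5 × 16 = 80
  B→X: 10 × 2 = 20
  B→Y: 25 × 17 = 425
  C→W: 40 × 5 = 200
Total = 420 + 80 + 20 + 425 + 200 = 1145.
(Supply check: A ships 30; B ships 40; C ships 40.)

1145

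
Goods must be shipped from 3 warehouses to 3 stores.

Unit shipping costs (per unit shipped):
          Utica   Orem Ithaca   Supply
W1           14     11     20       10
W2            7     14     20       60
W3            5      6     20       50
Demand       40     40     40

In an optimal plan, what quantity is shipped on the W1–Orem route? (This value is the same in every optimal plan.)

The minimum-cost plan:
  W1–Ithaca: 10 × 20 = 200
  W2–Utica: 30 × 7 = 210
  W2–Ithaca: 30 × 20 = 600
  W3–Utica: 10 × 5 = 50
  W3–Orem: 40 × 6 = 240
Total cost = 1300.
The route W1→Orem is not used.

0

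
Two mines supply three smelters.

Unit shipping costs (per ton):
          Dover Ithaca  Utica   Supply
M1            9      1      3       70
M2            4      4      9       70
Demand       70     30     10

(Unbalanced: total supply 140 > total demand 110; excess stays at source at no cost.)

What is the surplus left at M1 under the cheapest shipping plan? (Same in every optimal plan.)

Minimum-cost shipments:
  M1 to Ithaca: 30 × 1 = 30
  M1 to Utica: 10 × 3 = 30
  M2 to Dover: 70 × 4 = 280
Total cost = 340.
M1 ships 40 of its 70, leaving 30.

30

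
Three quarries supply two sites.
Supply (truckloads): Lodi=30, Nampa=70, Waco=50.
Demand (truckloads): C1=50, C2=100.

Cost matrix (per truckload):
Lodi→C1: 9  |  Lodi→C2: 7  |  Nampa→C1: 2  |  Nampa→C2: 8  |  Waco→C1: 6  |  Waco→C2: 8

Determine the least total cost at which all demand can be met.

An optimal shipping plan:
  Lodi–C2: 30 × 7 = 210
  Nampa–C1: 50 × 2 = 100
  Nampa–C2: 20 × 8 = 160
  Waco–C2: 50 × 8 = 400
Total = 210 + 100 + 160 + 400 = 870.
(Supply check: Lodi ships 30; Nampa ships 70; Waco ships 50.)

870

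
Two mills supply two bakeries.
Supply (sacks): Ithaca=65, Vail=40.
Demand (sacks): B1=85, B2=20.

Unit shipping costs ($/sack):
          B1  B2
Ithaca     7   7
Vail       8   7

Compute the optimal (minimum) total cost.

755

One minimum-cost allocation:
  Ithaca->B1: 65 × $7 = $455
  Vail->B1: 20 × $8 = $160
  Vail->B2: 20 × $7 = $140
Total = 455 + 160 + 140 = $755.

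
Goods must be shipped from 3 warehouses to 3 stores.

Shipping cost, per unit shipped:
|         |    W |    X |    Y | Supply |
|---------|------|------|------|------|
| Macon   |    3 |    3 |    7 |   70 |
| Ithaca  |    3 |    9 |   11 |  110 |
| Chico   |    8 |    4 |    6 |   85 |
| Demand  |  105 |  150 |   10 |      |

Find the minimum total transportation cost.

One minimum-cost allocation:
  Macon–X: 70 × 3 = 210
  Ithaca–W: 105 × 3 = 315
  Ithaca–Y: 5 × 11 = 55
  Chico–X: 80 × 4 = 320
  Chico–Y: 5 × 6 = 30
Total = 210 + 315 + 55 + 320 + 30 = 930.

930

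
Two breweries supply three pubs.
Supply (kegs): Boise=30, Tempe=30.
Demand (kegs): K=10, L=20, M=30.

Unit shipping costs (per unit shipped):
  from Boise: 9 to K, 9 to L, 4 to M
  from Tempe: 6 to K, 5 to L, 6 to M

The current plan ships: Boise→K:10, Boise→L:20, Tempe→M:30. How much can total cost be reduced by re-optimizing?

170

Current plan cost = 10·9 + 20·9 + 30·6 = 450.
Optimal plan:
  Boise→M: 30 × 4 = 120
  Tempe→K: 10 × 6 = 60
  Tempe→L: 20 × 5 = 100
Optimal cost = 280.
Saving = 450 − 280 = 170.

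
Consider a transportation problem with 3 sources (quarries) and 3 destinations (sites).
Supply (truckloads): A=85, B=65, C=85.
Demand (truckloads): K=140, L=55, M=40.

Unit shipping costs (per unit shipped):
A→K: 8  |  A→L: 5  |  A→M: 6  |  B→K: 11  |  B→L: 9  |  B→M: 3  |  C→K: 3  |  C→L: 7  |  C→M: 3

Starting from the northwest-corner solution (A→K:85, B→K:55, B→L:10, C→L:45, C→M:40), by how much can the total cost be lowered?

Current plan cost = 85·8 + 55·11 + 10·9 + 45·7 + 40·3 = 1810.
Optimal plan:
  A→K: 30 × 8 = 240
  A→L: 55 × 5 = 275
  B→K: 25 × 11 = 275
  B→M: 40 × 3 = 120
  C→K: 85 × 3 = 255
Optimal cost = 1165.
Saving = 1810 − 1165 = 645.

645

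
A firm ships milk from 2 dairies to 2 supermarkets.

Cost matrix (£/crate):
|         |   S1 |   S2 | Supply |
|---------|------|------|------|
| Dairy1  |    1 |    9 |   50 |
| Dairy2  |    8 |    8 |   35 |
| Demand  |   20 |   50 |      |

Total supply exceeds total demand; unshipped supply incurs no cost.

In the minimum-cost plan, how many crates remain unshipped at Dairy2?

0

An optimal plan:
  Dairy1->S1: 20 × £1 = £20
  Dairy1->S2: 15 × £9 = £135
  Dairy2->S2: 35 × £8 = £280
Total cost = £435.
Dairy2 ships 35 of its 35, leaving 0.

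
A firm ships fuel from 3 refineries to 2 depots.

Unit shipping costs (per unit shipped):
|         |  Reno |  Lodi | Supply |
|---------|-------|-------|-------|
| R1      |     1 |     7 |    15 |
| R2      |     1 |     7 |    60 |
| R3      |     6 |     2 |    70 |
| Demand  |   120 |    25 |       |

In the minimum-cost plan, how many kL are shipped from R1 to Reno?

Optimal shipments:
  R1–Reno: 15 × 1 = 15
  R2–Reno: 60 × 1 = 60
  R3–Reno: 45 × 6 = 270
  R3–Lodi: 25 × 2 = 50
Total cost = 395.
So R1→Reno carries 15 kL.

15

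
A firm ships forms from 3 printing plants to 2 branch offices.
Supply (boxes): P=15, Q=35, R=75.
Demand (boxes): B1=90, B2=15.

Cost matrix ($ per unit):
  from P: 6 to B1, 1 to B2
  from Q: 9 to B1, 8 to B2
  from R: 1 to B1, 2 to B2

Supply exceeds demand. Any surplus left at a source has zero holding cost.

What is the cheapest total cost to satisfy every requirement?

225

A cheapest plan:
  P to B2: 15 × $1 = $15
  Q to B1: 15 × $9 = $135
  R to B1: 75 × $1 = $75
Total = 15 + 135 + 75 = $225.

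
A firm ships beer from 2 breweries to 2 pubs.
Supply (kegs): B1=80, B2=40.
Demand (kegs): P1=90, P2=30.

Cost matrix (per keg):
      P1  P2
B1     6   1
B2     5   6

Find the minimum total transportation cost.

530

A cheapest plan:
  B1–P1: 50 × 6 = 300
  B1–P2: 30 × 1 = 30
  B2–P1: 40 × 5 = 200
Total = 300 + 30 + 200 = 530.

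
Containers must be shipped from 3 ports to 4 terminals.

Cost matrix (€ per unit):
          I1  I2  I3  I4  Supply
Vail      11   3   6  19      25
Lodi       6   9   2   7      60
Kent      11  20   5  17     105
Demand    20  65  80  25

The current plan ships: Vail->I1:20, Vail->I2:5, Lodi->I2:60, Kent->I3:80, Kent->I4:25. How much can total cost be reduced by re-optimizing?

Current plan cost = 20·11 + 5·3 + 60·9 + 80·5 + 25·17 = €1600.
Optimal plan:
  Vail to I2: 25 × €3 = €75
  Lodi to I2: 40 × €9 = €360
  Lodi to I4: 20 × €7 = €140
  Kent to I1: 20 × €11 = €220
  Kent to I3: 80 × €5 = €400
  Kent to I4: 5 × €17 = €85
Optimal cost = €1280.
Saving = 1600 − 1280 = €320.

320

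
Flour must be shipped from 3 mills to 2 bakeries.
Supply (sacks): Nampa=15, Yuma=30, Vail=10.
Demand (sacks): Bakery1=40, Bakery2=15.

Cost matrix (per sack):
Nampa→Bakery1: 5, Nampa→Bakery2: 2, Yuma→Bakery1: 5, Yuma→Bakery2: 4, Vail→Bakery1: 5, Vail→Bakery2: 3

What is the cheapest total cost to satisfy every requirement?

Optimal allocation:
  Nampa→Bakery2: 15 × 2 = 30
  Yuma→Bakery1: 30 × 5 = 150
  Vail→Bakery1: 10 × 5 = 50
Total = 30 + 150 + 50 = 230.

230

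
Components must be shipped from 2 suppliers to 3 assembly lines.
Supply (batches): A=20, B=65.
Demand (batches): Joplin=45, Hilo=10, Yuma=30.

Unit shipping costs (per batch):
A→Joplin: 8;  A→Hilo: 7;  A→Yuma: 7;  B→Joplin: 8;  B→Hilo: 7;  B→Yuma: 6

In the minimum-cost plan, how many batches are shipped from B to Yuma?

30

Solving gives:
  A–Joplin: 20 × 8 = 160
  B–Joplin: 25 × 8 = 200
  B–Hilo: 10 × 7 = 70
  B–Yuma: 30 × 6 = 180
Total cost = 610.
So B→Yuma carries 30 batches.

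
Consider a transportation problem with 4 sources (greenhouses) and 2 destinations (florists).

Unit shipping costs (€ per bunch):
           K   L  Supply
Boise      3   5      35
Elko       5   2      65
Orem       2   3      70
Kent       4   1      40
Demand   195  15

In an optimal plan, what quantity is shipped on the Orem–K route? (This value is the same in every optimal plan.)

The minimum-cost plan:
  Boise->K: 35 × €3 = €105
  Elko->K: 65 × €5 = €325
  Orem->K: 70 × €2 = €140
  Kent->K: 25 × €4 = €100
  Kent->L: 15 × €1 = €15
Total cost = €685.
So Orem→K carries 70 bunches.

70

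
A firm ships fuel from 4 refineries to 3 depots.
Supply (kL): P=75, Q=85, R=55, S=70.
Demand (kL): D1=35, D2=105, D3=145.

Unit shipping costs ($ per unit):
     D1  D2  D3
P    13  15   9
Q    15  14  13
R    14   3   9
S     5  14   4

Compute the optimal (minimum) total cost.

Optimal allocation:
  P→D3: 75 kL
  Q→D2: 50 kL
  Q→D3: 35 kL
  R→D2: 55 kL
  S→D1: 35 kL
  S→D3: 35 kL
Total cost = $2310.
(Supply check: P ships 75; Q ships 85; R ships 55; S ships 70.)

2310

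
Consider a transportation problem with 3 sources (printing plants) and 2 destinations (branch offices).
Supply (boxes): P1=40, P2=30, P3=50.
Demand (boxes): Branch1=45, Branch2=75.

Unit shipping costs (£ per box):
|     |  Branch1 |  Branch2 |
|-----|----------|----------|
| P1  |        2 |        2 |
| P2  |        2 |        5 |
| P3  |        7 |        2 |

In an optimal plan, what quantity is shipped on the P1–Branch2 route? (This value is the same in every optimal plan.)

Optimal shipments:
  P1 to Branch1: 15 boxes
  P1 to Branch2: 25 boxes
  P2 to Branch1: 30 boxes
  P3 to Branch2: 50 boxes
Total cost = £240.
So P1→Branch2 carries 25 boxes.

25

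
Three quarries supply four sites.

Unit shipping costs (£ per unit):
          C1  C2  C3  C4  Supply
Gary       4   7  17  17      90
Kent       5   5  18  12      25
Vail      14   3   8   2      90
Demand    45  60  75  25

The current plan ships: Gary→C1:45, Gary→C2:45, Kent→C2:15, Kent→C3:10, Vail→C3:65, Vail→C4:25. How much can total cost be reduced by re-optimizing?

Current plan cost = 45·4 + 45·7 + 15·5 + 10·18 + 65·8 + 25·2 = £1320.
Optimal plan:
  Gary to C1: 45 × £4 = £180
  Gary to C2: 35 × £7 = £245
  Gary to C3: 10 × £17 = £170
  Kent to C2: 25 × £5 = £125
  Vail to C3: 65 × £8 = £520
  Vail to C4: 25 × £2 = £50
Optimal cost = £1290.
Saving = 1320 − 1290 = £30.

30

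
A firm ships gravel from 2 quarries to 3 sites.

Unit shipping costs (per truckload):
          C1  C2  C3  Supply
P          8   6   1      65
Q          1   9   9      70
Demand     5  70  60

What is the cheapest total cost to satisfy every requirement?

One minimum-cost allocation:
  P–C2: 5 × 6 = 30
  P–C3: 60 × 1 = 60
  Q–C1: 5 × 1 = 5
  Q–C2: 65 × 9 = 585
Total = 30 + 60 + 5 + 585 = 680.
(Supply check: P ships 65; Q ships 70.)

680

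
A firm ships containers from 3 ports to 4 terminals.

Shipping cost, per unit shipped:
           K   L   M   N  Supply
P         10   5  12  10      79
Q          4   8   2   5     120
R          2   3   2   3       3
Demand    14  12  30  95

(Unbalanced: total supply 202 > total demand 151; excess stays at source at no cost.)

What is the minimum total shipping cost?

725

One minimum-cost allocation:
  P→L: 12 × 5 = 60
  P→N: 16 × 10 = 160
  Q→K: 14 × 4 = 56
  Q→M: 30 × 2 = 60
  Q→N: 76 × 5 = 380
  R→N: 3 × 3 = 9
Total = 60 + 160 + 56 + 60 + 380 + 9 = 725.
(Supply check: P ships 28; Q ships 120; R ships 3.)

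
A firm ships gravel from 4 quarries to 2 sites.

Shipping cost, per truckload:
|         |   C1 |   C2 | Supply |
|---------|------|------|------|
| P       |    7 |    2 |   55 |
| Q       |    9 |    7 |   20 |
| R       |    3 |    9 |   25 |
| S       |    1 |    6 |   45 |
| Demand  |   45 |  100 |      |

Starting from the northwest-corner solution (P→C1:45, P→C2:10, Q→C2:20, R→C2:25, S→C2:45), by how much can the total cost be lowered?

Current plan cost = 45·7 + 10·2 + 20·7 + 25·9 + 45·6 = 970.
Optimal plan:
  P to C2: 55 × 2 = 110
  Q to C2: 20 × 7 = 140
  R to C1: 25 × 3 = 75
  S to C1: 20 × 1 = 20
  S to C2: 25 × 6 = 150
Optimal cost = 495.
Saving = 970 − 495 = 475.

475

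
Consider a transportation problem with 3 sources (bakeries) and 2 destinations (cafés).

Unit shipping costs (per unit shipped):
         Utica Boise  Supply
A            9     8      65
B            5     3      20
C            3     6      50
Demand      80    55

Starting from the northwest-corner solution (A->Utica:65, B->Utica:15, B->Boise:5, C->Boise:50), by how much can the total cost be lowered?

Current plan cost = 65·9 + 15·5 + 5·3 + 50·6 = 975.
Optimal plan:
  A→Utica: 30 trays
  A→Boise: 35 trays
  B→Boise: 20 trays
  C→Utica: 50 trays
Optimal cost = 760.
Saving = 975 − 760 = 215.

215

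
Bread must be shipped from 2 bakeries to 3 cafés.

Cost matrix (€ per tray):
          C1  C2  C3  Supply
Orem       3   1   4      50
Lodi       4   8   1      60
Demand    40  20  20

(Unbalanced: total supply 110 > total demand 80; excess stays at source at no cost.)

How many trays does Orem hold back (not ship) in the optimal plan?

An optimal plan:
  Orem->C1: 30 × €3 = €90
  Orem->C2: 20 × €1 = €20
  Lodi->C1: 10 × €4 = €40
  Lodi->C3: 20 × €1 = €20
Total cost = €170.
Orem ships 50 of its 50, leaving 0.

0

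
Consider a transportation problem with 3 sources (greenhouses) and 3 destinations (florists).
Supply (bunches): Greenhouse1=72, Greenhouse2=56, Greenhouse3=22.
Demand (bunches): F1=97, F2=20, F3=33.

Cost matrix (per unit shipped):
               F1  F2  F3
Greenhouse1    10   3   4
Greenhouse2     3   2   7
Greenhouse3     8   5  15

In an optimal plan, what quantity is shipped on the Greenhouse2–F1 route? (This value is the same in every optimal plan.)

56

Solving gives:
  Greenhouse1->F1: 19 bunches
  Greenhouse1->F2: 20 bunches
  Greenhouse1->F3: 33 bunches
  Greenhouse2->F1: 56 bunches
  Greenhouse3->F1: 22 bunches
Total cost = 726.
So Greenhouse2→F1 carries 56 bunches.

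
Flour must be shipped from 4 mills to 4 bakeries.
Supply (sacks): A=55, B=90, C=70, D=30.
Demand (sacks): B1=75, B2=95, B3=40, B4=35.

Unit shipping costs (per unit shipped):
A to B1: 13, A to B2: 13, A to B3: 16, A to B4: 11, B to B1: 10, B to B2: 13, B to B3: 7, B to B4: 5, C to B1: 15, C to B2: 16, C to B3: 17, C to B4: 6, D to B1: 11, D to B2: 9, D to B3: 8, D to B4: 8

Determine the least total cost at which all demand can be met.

A cheapest plan:
  A→B2: 55 × 13 = 715
  B→B1: 50 × 10 = 500
  B→B3: 40 × 7 = 280
  C→B1: 25 × 15 = 375
  C→B2: 10 × 16 = 160
  C→B4: 35 × 6 = 210
  D→B2: 30 × 9 = 270
Total = 715 + 500 + 280 + 375 + 160 + 210 + 270 = 2510.
(Supply check: A ships 55; B ships 90; C ships 70; D ships 30.)

2510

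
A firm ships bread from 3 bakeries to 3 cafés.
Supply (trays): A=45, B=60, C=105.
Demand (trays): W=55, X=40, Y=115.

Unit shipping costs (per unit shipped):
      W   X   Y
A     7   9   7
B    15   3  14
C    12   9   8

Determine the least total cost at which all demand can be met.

1565

An optimal shipping plan:
  A to W: 45 trays
  B to W: 10 trays
  B to X: 40 trays
  B to Y: 10 trays
  C to Y: 105 trays
Total cost = 1565.
(Supply check: A ships 45; B ships 60; C ships 105.)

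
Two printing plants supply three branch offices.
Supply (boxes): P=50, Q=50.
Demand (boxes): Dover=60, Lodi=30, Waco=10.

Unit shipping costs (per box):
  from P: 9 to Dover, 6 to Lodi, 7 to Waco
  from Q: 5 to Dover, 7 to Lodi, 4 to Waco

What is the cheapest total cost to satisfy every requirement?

A cheapest plan:
  P to Dover: 10 × 9 = 90
  P to Lodi: 30 × 6 = 180
  P to Waco: 10 × 7 = 70
  Q to Dover: 50 × 5 = 250
Total = 90 + 180 + 70 + 250 = 590.
(Supply check: P ships 50; Q ships 50.)

590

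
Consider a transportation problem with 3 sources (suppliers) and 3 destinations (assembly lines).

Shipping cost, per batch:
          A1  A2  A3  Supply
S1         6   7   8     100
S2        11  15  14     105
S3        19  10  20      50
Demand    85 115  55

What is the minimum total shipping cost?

2450

Optimal allocation:
  S1–A2: 65 × 7 = 455
  S1–A3: 35 × 8 = 280
  S2–A1: 85 × 11 = 935
  S2–A3: 20 × 14 = 280
  S3–A2: 50 × 10 = 500
Total = 455 + 280 + 935 + 280 + 500 = 2450.
(Supply check: S1 ships 100; S2 ships 105; S3 ships 50.)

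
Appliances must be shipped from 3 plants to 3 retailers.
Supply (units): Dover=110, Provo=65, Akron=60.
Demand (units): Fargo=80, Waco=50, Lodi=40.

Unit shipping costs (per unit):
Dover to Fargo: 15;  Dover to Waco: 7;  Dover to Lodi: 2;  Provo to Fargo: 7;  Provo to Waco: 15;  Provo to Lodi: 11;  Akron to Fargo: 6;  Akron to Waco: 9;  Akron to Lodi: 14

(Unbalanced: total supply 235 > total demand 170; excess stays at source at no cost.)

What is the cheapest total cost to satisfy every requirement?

An optimal shipping plan:
  Dover→Waco: 50 × 7 = 350
  Dover→Lodi: 40 × 2 = 80
  Provo→Fargo: 20 × 7 = 140
  Akron→Fargo: 60 × 6 = 360
Total = 350 + 80 + 140 + 360 = 930.

930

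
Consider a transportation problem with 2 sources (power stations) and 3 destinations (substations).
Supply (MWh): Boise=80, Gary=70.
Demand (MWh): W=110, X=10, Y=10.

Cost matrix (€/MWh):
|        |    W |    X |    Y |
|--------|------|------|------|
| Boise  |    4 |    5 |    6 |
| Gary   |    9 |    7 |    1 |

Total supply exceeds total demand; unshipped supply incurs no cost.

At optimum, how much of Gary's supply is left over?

20

An optimal plan:
  Boise–W: 80 × €4 = €320
  Gary–W: 30 × €9 = €270
  Gary–X: 10 × €7 = €70
  Gary–Y: 10 × €1 = €10
Total cost = €670.
Gary ships 50 of its 70, leaving 20.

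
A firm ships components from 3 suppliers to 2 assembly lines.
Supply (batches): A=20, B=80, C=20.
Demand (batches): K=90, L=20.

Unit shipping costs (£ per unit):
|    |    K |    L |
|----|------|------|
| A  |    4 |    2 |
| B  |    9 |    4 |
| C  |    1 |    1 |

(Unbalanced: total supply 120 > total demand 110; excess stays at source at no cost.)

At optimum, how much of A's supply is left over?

0

Minimum-cost shipments:
  A→K: 20 × £4 = £80
  B→K: 50 × £9 = £450
  B→L: 20 × £4 = £80
  C→K: 20 × £1 = £20
Total cost = £630.
A ships 20 of its 20, leaving 0.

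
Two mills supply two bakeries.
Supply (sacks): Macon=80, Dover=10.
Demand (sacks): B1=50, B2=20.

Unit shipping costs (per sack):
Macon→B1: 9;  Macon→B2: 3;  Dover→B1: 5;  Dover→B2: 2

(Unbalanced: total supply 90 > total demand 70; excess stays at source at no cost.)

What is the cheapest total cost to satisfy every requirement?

One minimum-cost allocation:
  Macon–B1: 40 × 9 = 360
  Macon–B2: 20 × 3 = 60
  Dover–B1: 10 × 5 = 50
Total = 360 + 60 + 50 = 470.

470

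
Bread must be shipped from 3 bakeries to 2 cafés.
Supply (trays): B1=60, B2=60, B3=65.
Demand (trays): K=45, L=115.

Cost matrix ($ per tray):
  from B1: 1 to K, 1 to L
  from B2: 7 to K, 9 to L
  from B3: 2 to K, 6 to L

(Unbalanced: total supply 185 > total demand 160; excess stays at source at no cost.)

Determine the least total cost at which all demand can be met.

585

A cheapest plan:
  B1→L: 60 × $1 = $60
  B2→L: 35 × $9 = $315
  B3→K: 45 × $2 = $90
  B3→L: 20 × $6 = $120
Total = 60 + 315 + 90 + 120 = $585.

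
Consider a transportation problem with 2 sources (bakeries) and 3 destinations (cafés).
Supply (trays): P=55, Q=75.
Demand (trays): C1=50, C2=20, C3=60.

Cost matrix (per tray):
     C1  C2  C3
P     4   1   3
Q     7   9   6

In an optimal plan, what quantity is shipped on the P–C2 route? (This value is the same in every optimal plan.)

20

Solving gives:
  P→C2: 20 × 1 = 20
  P→C3: 35 × 3 = 105
  Q→C1: 50 × 7 = 350
  Q→C3: 25 × 6 = 150
Total cost = 625.
So P→C2 carries 20 trays.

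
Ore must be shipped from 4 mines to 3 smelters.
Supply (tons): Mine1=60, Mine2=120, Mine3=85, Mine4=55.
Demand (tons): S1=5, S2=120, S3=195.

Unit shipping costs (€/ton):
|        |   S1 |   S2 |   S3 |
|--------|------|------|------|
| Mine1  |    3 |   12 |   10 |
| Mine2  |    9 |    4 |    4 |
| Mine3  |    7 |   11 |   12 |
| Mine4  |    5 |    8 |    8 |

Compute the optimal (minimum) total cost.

Optimal allocation:
  Mine1→S1: 5 × €3 = €15
  Mine1→S3: 55 × €10 = €550
  Mine2→S3: 120 × €4 = €480
  Mine3→S2: 85 × €11 = €935
  Mine4→S2: 35 × €8 = €280
  Mine4→S3: 20 × €8 = €160
Total = 15 + 550 + 480 + 935 + 280 + 160 = €2420.

2420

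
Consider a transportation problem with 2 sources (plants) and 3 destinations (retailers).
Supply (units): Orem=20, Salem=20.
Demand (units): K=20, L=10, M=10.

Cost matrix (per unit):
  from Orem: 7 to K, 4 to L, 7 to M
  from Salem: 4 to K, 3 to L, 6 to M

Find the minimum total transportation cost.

An optimal shipping plan:
  Orem to L: 10 × 4 = 40
  Orem to M: 10 × 7 = 70
  Salem to K: 20 × 4 = 80
Total = 40 + 70 + 80 = 190.

190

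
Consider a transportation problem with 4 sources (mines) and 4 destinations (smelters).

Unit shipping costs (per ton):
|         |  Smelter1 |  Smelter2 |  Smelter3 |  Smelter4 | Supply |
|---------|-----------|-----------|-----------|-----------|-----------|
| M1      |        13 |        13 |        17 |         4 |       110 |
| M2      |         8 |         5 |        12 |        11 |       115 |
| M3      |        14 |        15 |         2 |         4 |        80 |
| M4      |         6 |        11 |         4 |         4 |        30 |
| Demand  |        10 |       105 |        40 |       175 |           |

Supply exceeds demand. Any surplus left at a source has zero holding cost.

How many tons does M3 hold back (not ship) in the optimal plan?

0

An optimal plan:
  M1->Smelter4: 110 × 4 = 440
  M2->Smelter1: 5 × 8 = 40
  M2->Smelter2: 105 × 5 = 525
  M3->Smelter3: 40 × 2 = 80
  M3->Smelter4: 40 × 4 = 160
  M4->Smelter1: 5 × 6 = 30
  M4->Smelter4: 25 × 4 = 100
Total cost = 1375.
M3 ships 80 of its 80, leaving 0.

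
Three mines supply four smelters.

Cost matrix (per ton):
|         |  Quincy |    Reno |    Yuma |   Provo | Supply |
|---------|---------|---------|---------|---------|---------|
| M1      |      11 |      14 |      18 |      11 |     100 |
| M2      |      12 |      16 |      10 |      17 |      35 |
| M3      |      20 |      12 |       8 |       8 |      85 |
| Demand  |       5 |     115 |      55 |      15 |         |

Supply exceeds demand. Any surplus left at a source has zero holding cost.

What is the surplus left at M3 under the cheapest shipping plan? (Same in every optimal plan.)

Minimum-cost shipments:
  M1→Quincy: 5 × 11 = 55
  M1→Reno: 95 × 14 = 1330
  M2→Yuma: 5 × 10 = 50
  M3→Reno: 20 × 12 = 240
  M3→Yuma: 50 × 8 = 400
  M3→Provo: 15 × 8 = 120
Total cost = 2195.
M3 ships 85 of its 85, leaving 0.

0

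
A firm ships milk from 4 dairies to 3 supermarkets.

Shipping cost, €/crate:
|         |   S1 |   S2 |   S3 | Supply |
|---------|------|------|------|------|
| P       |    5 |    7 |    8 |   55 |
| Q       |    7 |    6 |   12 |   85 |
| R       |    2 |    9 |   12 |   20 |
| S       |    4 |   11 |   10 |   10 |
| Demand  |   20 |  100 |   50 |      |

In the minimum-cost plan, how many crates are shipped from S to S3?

10

Optimal shipments:
  P→S2: 15 × €7 = €105
  P→S3: 40 × €8 = €320
  Q→S2: 85 × €6 = €510
  R→S1: 20 × €2 = €40
  S→S3: 10 × €10 = €100
Total cost = €1075.
So S→S3 carries 10 crates.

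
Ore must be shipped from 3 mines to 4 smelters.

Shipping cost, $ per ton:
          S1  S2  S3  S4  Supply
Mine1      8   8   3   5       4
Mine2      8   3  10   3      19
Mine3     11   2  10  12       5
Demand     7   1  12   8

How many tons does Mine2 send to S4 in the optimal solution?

8

Solving gives:
  Mine1->S3: 4 × $3 = $12
  Mine2->S1: 7 × $8 = $56
  Mine2->S3: 4 × $10 = $40
  Mine2->S4: 8 × $3 = $24
  Mine3->S2: 1 × $2 = $2
  Mine3->S3: 4 × $10 = $40
Total cost = $174.
So Mine2→S4 carries 8 tons.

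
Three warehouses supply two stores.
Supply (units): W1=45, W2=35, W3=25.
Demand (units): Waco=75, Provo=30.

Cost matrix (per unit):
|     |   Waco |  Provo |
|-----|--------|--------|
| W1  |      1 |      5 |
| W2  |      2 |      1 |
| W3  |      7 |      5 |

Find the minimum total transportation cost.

A cheapest plan:
  W1->Waco: 45 × 1 = 45
  W2->Waco: 30 × 2 = 60
  W2->Provo: 5 × 1 = 5
  W3->Provo: 25 × 5 = 125
Total = 45 + 60 + 5 + 125 = 235.

235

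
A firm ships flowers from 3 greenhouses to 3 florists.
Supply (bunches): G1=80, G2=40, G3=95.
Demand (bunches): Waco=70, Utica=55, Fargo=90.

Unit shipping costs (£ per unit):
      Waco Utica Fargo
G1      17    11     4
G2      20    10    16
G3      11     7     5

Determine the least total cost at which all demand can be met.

1645

A cheapest plan:
  G1→Fargo: 80 × £4 = £320
  G2→Utica: 40 × £10 = £400
  G3→Waco: 70 × £11 = £770
  G3→Utica: 15 × £7 = £105
  G3→Fargo: 10 × £5 = £50
Total = 320 + 400 + 770 + 105 + 50 = £1645.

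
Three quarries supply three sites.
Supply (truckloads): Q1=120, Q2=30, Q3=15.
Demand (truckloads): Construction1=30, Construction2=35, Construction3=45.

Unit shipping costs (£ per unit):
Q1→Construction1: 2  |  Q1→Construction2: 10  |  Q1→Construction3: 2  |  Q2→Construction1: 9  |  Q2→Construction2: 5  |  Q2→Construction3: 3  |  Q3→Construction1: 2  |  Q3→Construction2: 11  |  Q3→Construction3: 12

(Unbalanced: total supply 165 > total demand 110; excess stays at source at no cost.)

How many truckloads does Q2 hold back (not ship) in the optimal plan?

An optimal plan:
  Q1->Construction1: 15 × £2 = £30
  Q1->Construction2: 5 × £10 = £50
  Q1->Construction3: 45 × £2 = £90
  Q2->Construction2: 30 × £5 = £150
  Q3->Construction1: 15 × £2 = £30
Total cost = £350.
Q2 ships 30 of its 30, leaving 0.

0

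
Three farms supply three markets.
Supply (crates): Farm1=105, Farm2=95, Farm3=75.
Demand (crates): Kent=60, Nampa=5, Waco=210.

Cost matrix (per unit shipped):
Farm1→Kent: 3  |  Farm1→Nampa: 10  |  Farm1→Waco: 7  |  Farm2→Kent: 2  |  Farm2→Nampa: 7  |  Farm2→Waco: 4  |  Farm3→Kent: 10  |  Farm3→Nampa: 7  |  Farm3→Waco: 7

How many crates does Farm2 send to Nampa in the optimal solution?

The minimum-cost plan:
  Farm1->Kent: 60 × 3 = 180
  Farm1->Waco: 45 × 7 = 315
  Farm2->Waco: 95 × 4 = 380
  Farm3->Nampa: 5 × 7 = 35
  Farm3->Waco: 70 × 7 = 490
Total cost = 1400.
The route Farm2→Nampa is not used.

0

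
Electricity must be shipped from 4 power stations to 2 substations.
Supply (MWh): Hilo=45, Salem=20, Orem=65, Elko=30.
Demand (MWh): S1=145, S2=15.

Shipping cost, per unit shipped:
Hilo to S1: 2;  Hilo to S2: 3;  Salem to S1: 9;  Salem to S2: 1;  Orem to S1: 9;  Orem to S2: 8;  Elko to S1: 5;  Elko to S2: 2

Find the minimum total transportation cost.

One minimum-cost allocation:
  Hilo→S1: 45 MWh
  Salem→S1: 5 MWh
  Salem→S2: 15 MWh
  Orem→S1: 65 MWh
  Elko→S1: 30 MWh
Total cost = 885.
(Supply check: Hilo ships 45; Salem ships 20; Orem ships 65; Elko ships 30.)

885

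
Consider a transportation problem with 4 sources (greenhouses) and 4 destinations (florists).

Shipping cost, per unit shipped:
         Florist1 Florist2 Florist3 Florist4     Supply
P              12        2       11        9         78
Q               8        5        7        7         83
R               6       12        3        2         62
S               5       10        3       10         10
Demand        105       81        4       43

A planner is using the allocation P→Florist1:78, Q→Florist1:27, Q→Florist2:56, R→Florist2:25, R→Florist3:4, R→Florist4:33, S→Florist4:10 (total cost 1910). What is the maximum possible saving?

Current plan cost = 78·12 + 27·8 + 56·5 + 25·12 + 4·3 + 33·2 + 10·10 = 1910.
Optimal plan:
  P to Florist2: 78 × 2 = 156
  Q to Florist1: 80 × 8 = 640
  Q to Florist2: 3 × 5 = 15
  R to Florist1: 15 × 6 = 90
  R to Florist3: 4 × 3 = 12
  R to Florist4: 43 × 2 = 86
  S to Florist1: 10 × 5 = 50
Optimal cost = 1049.
Saving = 1910 − 1049 = 861.

861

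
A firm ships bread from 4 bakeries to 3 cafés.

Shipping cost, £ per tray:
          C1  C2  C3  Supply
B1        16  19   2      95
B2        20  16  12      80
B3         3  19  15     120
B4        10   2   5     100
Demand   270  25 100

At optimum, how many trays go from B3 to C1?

The minimum-cost plan:
  B1–C3: 95 trays
  B2–C1: 75 trays
  B2–C3: 5 trays
  B3–C1: 120 trays
  B4–C1: 75 trays
  B4–C2: 25 trays
Total cost = £2910.
So B3→C1 carries 120 trays.

120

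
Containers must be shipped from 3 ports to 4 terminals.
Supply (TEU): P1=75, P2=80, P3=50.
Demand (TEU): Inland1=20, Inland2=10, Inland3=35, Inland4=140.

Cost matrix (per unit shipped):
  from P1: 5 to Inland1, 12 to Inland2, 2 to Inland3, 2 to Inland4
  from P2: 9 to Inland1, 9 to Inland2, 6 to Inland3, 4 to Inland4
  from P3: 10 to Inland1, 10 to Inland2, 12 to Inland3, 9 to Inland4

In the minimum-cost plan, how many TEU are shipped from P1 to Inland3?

35

Solving gives:
  P1->Inland3: 35 TEU
  P1->Inland4: 40 TEU
  P2->Inland4: 80 TEU
  P3->Inland1: 20 TEU
  P3->Inland2: 10 TEU
  P3->Inland4: 20 TEU
Total cost = 950.
So P1→Inland3 carries 35 TEU.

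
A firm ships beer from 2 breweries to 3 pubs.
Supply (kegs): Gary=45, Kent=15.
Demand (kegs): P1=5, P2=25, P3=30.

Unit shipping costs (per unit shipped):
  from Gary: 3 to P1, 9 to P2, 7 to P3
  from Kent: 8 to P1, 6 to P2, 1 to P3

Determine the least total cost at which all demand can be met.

360

One minimum-cost allocation:
  Gary to P1: 5 × 3 = 15
  Gary to P2: 25 × 9 = 225
  Gary to P3: 15 × 7 = 105
  Kent to P3: 15 × 1 = 15
Total = 15 + 225 + 105 + 15 = 360.
(Supply check: Gary ships 45; Kent ships 15.)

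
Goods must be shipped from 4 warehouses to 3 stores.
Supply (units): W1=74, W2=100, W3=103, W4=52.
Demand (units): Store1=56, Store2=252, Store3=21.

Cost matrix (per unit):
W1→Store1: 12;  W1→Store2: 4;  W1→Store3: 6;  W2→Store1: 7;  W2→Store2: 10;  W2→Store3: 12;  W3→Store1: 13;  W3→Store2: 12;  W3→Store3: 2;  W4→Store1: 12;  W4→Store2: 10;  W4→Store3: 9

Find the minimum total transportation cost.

2674

One minimum-cost allocation:
  W1->Store2: 74 units
  W2->Store1: 56 units
  W2->Store2: 44 units
  W3->Store2: 82 units
  W3->Store3: 21 units
  W4->Store2: 52 units
Total cost = 2674.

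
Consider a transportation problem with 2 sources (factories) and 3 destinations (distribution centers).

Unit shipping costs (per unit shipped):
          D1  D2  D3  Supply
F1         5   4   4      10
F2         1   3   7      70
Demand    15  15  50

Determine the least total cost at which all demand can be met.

380

Optimal allocation:
  F1→D3: 10 × 4 = 40
  F2→D1: 15 × 1 = 15
  F2→D2: 15 × 3 = 45
  F2→D3: 40 × 7 = 280
Total = 40 + 15 + 45 + 280 = 380.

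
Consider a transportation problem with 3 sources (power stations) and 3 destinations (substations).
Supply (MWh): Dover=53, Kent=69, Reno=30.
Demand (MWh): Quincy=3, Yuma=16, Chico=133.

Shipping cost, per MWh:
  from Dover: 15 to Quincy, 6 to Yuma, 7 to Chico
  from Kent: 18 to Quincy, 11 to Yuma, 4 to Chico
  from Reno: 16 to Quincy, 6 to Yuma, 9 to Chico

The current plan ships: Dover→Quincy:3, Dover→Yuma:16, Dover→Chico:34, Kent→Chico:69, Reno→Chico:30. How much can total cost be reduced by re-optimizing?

35

Current plan cost = 3·15 + 16·6 + 34·7 + 69·4 + 30·9 = 925.
Optimal plan:
  Dover to Chico: 53 × 7 = 371
  Kent to Chico: 69 × 4 = 276
  Reno to Quincy: 3 × 16 = 48
  Reno to Yuma: 16 × 6 = 96
  Reno to Chico: 11 × 9 = 99
Optimal cost = 890.
Saving = 925 − 890 = 35.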